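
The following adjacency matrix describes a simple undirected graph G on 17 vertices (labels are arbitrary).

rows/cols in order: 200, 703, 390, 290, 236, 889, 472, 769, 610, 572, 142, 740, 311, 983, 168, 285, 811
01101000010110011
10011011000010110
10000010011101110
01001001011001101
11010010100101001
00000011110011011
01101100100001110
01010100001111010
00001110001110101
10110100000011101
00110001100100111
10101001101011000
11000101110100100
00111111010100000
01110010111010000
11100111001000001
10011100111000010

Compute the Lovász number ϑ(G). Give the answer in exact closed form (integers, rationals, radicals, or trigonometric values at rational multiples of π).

sqrt(17)

deg(142) = 8; N(142) = {390, 290, 769, 610, 740, 168, 285, 811}.
Vertex 703 has 8 neighbors: 200, 290, 236, 472, 769, 311, 168, 285.
N(889) = {472, 769, 610, 572, 311, 983, 285, 811}, |N(889)| = 8.
N(390) = {200, 472, 572, 142, 740, 983, 168, 285}, |N(390)| = 8.
Regular of degree 8 on 17 vertices: strongly regular (17,8,3,4).
The 3 distinct eigenvalues: [8.0, 1.56155, -2.56155].
Lovász: ϑ = −17(-sqrt(17)/2 - 1/2)/(8+-(-sqrt(17)/2 - 1/2)) = sqrt(17).
= 4.123105626… (decimal).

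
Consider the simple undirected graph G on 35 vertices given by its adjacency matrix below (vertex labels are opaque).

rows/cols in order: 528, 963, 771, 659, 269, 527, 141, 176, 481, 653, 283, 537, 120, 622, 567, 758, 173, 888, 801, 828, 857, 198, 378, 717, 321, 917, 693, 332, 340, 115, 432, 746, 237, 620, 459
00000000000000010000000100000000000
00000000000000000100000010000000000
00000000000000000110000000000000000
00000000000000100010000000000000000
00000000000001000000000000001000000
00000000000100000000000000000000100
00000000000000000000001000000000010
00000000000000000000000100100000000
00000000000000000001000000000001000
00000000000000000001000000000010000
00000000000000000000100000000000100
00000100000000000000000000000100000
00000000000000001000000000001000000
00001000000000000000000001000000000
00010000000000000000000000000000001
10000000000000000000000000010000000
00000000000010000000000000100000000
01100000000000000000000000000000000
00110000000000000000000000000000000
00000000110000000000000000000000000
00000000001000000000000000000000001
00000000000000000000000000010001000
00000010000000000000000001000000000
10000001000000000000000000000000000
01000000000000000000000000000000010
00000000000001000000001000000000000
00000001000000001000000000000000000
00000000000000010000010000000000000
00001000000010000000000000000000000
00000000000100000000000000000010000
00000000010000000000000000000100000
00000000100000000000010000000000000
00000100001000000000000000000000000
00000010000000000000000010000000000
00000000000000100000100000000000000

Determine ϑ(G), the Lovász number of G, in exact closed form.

deg(332) = 2; N(332) = {758, 198}.
N(481) = {828, 746}, |N(481)| = 2.
N(237) = {527, 283}, |N(237)| = 2.
Vertex 622 has 2 neighbors: 269, 917.
deg(v) = 2 for all v (|V|=35); a single 35-cycle (edge-transitive).
The 18 distinct eigenvalues: [2.0, 1.96786, 1.87247, 1.7169, 1.50614, 1.24698, 0.94774, 0.61803, 0.26847, -0.08973, -0.44504, -0.78605, -1.10179, -1.38213, -1.61803, -1.80194, -1.92793, -1.99195].
−35·(-2*cos(pi/35)) / ((2)−(-2*cos(pi/35))) = 35*cos(pi/35)/(cos(pi/35) + 1) = ϑ(G).
= 17.4647… (decimal).
α=17, χ(Ḡ)=18; ϑ=35*cos(pi/35)/(cos(pi/35) + 1) lies between (both strict).

35*cos(pi/35)/(cos(pi/35) + 1)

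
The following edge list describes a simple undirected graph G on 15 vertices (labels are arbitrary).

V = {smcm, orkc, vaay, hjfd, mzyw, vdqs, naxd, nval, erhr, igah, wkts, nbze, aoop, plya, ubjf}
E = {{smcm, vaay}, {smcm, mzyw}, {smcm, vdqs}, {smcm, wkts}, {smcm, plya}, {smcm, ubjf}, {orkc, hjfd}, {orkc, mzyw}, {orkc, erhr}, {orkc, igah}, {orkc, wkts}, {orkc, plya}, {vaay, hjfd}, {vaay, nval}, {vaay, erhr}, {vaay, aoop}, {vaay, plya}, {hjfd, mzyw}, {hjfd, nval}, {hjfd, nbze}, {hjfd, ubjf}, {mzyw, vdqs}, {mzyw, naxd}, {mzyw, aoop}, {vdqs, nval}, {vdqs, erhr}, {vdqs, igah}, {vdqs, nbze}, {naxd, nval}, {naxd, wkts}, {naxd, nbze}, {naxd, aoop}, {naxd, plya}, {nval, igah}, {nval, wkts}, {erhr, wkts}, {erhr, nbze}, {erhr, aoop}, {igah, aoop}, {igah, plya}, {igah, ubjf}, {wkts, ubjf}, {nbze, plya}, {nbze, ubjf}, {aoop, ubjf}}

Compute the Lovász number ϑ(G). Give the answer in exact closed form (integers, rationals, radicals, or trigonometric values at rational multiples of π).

5

Vertex vdqs has 6 neighbors: smcm, mzyw, nval, erhr, igah, nbze.
N(erhr) = {orkc, vaay, vdqs, wkts, nbze, aoop}, |N(erhr)| = 6.
N(nbze) = {hjfd, vdqs, naxd, erhr, plya, ubjf}, |N(nbze)| = 6.
deg(aoop) = 6; N(aoop) = {vaay, mzyw, naxd, erhr, igah, ubjf}.
Regular of degree 6 on 15 vertices: Kneser K(6,2) on C(6,2)=15 vertices.
spec(A) ≈ [6.0, 1.0, -3.0] (distinct, 5 d.p.).
λ_max=6, λ_min=-3; ϑ = −15·λ_min/(λ_max−λ_min) = 5.
ϑ(G) ≈ 5.000000000.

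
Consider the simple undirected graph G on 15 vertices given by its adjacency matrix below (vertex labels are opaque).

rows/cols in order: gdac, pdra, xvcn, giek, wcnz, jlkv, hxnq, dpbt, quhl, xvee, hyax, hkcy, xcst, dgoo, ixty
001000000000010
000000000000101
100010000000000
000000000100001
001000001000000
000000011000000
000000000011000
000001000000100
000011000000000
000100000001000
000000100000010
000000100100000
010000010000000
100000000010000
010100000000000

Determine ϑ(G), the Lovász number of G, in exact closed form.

deg(hkcy) = 2; N(hkcy) = {hxnq, xvee}.
deg(hxnq) = 2; N(hxnq) = {hyax, hkcy}.
Vertex quhl has 2 neighbors: wcnz, jlkv.
Vertex jlkv has 2 neighbors: dpbt, quhl.
Every vertex has degree 2 (N=15); a single 15-cycle (edge-transitive).
The 8 distinct eigenvalues: [2.0, 1.827, 1.338, 0.618, -0.209, -1.0, -1.618, -1.956].
ϑ = −N·λ_min/(λ_max−λ_min) = −15·(-2*cos(pi/15))/(2−(-2*cos(pi/15))) = 15*cos(pi/15)/(cos(pi/15) + 1).
ϑ(G) ≈ 7.41715.
Check 7 ≤ 15*cos(pi/15)/(cos(pi/15) + 1) ≤ 8: both strict.

15*cos(pi/15)/(cos(pi/15) + 1)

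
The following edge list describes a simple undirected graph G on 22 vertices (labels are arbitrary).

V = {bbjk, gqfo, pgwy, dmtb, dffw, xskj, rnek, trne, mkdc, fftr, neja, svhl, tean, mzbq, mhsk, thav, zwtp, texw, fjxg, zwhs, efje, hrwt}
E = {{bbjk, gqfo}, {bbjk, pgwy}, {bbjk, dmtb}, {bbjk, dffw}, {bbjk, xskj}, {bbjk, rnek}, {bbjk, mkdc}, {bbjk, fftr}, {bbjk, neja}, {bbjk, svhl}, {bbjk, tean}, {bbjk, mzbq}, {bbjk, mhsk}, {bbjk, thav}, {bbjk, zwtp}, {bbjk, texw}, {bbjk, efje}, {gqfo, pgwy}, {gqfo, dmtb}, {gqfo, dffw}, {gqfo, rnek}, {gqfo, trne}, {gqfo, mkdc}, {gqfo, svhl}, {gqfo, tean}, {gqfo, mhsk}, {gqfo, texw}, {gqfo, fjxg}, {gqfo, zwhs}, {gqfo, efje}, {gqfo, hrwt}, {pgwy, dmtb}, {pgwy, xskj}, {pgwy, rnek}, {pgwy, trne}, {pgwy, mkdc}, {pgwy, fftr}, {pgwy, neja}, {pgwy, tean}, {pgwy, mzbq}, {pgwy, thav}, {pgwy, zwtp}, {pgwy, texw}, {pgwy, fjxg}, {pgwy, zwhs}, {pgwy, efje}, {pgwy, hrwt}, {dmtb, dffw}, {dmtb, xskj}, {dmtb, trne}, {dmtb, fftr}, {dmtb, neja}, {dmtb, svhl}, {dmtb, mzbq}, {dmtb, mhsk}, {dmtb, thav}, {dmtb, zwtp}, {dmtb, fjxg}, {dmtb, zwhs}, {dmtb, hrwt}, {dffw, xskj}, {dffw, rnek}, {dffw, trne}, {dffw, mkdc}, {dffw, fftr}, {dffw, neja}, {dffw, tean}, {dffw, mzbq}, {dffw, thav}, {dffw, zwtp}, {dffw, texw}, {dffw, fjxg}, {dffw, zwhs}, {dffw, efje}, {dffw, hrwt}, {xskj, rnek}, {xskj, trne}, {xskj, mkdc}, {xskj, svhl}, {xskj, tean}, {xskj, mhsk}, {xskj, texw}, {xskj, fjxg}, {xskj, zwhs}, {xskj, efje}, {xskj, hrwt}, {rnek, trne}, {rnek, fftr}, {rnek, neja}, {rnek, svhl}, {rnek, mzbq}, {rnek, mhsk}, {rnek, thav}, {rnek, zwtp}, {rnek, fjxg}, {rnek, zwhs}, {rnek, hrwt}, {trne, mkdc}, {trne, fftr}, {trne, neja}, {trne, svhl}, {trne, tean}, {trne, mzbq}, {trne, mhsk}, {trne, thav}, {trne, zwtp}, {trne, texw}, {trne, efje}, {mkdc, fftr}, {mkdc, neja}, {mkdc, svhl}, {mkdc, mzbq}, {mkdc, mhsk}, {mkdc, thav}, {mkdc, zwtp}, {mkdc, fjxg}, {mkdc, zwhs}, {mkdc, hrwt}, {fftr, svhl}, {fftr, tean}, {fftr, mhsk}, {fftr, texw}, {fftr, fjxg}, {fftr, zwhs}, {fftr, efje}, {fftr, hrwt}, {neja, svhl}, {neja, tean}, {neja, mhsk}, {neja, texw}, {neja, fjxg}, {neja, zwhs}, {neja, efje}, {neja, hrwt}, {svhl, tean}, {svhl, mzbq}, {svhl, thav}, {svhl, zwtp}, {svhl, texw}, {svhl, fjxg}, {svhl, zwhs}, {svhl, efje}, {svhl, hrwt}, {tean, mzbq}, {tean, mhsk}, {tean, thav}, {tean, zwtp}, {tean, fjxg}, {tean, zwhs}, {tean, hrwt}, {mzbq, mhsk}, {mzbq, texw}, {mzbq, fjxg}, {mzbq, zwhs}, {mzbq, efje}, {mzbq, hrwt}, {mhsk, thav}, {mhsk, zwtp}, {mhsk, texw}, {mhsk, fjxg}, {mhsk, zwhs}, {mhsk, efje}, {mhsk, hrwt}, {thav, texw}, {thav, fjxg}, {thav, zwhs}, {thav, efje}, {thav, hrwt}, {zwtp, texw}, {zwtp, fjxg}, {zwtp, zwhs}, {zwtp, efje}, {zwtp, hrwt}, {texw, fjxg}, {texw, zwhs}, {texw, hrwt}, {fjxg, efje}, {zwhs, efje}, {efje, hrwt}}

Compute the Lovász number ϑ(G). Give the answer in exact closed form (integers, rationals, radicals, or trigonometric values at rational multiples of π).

7

deg(efje) = 16; N(efje) = {bbjk, gqfo, pgwy, dffw, xskj, trne, fftr, neja, svhl, mzbq, mhsk, thav, zwtp, fjxg, zwhs, hrwt}.
N(fjxg) = {gqfo, pgwy, dmtb, dffw, xskj, rnek, mkdc, fftr, neja, svhl, tean, mzbq, mhsk, thav, zwtp, texw, efje}, |N(fjxg)| = 17.
N(xskj) = {bbjk, pgwy, dmtb, dffw, rnek, trne, mkdc, svhl, tean, mhsk, texw, fjxg, zwhs, efje, hrwt}, |N(xskj)| = 15.
Vertex svhl has 18 neighbors: bbjk, gqfo, dmtb, xskj, rnek, trne, mkdc, fftr, neja, tean, mzbq, thav, zwtp, texw, fjxg, zwhs, efje, hrwt.
4 parts of sizes [7, 6, 5, 4]; α(G) = 7 = ϑ (perfect).
≈ 7.000000 (to 6 d.p.).
Check 7 ≤ 7 ≤ 7: collapsed.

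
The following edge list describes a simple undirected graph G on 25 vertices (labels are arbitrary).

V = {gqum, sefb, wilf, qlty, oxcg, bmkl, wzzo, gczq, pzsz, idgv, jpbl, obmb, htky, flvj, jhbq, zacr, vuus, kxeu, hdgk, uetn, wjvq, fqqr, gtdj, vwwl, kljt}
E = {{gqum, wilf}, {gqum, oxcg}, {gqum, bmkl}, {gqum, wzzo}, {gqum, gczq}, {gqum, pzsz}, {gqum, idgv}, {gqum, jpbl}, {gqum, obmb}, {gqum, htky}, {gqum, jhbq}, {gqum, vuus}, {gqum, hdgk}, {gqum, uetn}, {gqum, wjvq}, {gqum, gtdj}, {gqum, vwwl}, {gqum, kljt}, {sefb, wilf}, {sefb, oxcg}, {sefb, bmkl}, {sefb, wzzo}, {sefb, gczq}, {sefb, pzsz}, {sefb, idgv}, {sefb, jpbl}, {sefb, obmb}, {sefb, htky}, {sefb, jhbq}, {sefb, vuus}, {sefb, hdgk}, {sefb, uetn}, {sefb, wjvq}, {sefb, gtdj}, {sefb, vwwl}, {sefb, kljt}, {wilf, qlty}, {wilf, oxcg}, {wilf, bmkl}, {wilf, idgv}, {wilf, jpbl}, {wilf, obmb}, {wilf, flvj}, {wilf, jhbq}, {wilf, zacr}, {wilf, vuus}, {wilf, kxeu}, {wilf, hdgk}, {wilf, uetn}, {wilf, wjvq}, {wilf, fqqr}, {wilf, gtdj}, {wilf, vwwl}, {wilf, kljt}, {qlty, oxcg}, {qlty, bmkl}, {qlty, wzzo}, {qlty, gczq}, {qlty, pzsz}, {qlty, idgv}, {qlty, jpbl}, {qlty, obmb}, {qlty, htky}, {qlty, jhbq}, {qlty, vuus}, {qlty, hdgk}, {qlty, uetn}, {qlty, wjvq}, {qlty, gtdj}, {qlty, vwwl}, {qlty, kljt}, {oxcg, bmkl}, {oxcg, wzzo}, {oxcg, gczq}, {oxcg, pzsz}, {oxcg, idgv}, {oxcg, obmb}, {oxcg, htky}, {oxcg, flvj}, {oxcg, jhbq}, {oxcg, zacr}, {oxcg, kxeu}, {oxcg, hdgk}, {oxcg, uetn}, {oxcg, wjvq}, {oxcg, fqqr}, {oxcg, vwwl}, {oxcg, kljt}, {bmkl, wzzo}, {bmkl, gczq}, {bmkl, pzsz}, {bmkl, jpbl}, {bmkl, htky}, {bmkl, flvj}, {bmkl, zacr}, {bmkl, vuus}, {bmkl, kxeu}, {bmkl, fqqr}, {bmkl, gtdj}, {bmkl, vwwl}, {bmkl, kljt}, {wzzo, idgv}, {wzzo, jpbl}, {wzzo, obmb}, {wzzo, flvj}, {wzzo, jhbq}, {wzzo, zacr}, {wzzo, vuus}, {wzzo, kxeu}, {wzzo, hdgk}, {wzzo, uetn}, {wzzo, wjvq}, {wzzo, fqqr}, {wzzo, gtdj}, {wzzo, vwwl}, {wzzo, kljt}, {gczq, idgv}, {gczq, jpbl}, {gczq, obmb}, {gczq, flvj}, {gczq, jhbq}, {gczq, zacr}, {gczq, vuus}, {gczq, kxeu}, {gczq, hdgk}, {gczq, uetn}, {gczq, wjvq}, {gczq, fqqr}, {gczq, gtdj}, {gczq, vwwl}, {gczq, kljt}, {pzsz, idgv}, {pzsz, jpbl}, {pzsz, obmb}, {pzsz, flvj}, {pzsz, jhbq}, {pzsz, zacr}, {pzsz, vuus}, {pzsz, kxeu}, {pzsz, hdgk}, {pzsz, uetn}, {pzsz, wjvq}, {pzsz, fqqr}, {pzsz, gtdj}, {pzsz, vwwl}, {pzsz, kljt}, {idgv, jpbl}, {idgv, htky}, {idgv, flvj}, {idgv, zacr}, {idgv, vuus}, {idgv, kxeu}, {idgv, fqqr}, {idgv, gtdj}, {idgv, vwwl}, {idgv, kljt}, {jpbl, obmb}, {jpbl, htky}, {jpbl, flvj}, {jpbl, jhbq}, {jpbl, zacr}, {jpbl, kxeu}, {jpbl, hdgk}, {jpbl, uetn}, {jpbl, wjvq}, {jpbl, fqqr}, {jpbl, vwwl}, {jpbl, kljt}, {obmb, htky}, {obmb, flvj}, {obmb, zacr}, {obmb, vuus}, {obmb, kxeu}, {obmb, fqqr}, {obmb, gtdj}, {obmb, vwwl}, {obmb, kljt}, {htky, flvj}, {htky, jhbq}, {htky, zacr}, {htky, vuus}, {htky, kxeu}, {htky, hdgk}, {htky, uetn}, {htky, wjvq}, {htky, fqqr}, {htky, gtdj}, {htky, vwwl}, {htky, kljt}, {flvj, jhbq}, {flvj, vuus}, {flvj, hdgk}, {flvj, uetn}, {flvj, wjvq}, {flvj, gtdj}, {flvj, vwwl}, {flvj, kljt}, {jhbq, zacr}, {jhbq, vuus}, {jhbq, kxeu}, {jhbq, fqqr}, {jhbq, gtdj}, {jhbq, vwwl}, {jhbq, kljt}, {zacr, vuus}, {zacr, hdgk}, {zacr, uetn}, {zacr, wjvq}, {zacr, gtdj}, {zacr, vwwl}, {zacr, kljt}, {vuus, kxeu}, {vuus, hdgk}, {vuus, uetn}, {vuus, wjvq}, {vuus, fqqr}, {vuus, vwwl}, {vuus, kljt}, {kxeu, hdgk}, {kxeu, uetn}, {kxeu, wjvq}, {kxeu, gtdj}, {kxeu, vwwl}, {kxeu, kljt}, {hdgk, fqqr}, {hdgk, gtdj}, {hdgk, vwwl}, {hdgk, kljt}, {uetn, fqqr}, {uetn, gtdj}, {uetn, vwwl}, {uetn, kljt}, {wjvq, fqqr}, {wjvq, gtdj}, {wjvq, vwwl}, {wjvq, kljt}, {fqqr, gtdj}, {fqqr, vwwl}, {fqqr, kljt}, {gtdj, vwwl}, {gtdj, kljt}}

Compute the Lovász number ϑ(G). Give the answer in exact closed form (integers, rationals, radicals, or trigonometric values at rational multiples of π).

N(sefb) = {wilf, oxcg, bmkl, wzzo, gczq, pzsz, idgv, jpbl, obmb, htky, jhbq, vuus, hdgk, uetn, wjvq, gtdj, vwwl, kljt}, |N(sefb)| = 18.
deg(jhbq) = 18; N(jhbq) = {gqum, sefb, wilf, qlty, oxcg, wzzo, gczq, pzsz, jpbl, htky, flvj, zacr, vuus, kxeu, fqqr, gtdj, vwwl, kljt}.
N(gtdj) = {gqum, sefb, wilf, qlty, bmkl, wzzo, gczq, pzsz, idgv, obmb, htky, flvj, jhbq, zacr, kxeu, hdgk, uetn, wjvq, fqqr, vwwl, kljt}, |N(gtdj)| = 21.
N(obmb) = {gqum, sefb, wilf, qlty, oxcg, wzzo, gczq, pzsz, jpbl, htky, flvj, zacr, vuus, kxeu, fqqr, gtdj, vwwl, kljt}, |N(obmb)| = 18.
5 parts of sizes [7, 7, 5, 4, 2]; α(G) = 7 = ϑ (perfect).
≈ 7.000000 (to 6 d.p.).
Sandwich: α(G)=7 ≤ ϑ(G)=7 ≤ χ(Ḡ)=7 (collapsed).

7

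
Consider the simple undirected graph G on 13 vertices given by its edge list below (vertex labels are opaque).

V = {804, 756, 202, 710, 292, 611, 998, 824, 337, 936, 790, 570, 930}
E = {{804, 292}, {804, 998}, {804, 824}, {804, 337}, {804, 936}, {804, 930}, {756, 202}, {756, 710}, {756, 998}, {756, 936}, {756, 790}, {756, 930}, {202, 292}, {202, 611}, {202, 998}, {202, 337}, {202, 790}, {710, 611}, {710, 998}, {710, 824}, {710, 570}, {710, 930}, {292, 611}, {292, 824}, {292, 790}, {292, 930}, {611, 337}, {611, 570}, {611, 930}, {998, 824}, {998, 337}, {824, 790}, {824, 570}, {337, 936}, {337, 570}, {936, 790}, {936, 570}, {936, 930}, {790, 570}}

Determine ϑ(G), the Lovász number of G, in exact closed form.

sqrt(13)

deg(930) = 6; N(930) = {804, 756, 710, 292, 611, 936}.
N(756) = {202, 710, 998, 936, 790, 930}, |N(756)| = 6.
Vertex 611 has 6 neighbors: 202, 710, 292, 337, 570, 930.
N(790) = {756, 202, 292, 824, 936, 570}, |N(790)| = 6.
G on 13 vertices is 6-regular; Paley(13): SR with (k,λ,μ)=(6,2,3).
The 3 distinct eigenvalues: [6.0, 1.302776, -2.302776].
−13·(-sqrt(13)/2 - 1/2) / ((6)−(-sqrt(13)/2 - 1/2)) = sqrt(13) = ϑ(G).
≈ 3.6055513 (to 7 d.p.).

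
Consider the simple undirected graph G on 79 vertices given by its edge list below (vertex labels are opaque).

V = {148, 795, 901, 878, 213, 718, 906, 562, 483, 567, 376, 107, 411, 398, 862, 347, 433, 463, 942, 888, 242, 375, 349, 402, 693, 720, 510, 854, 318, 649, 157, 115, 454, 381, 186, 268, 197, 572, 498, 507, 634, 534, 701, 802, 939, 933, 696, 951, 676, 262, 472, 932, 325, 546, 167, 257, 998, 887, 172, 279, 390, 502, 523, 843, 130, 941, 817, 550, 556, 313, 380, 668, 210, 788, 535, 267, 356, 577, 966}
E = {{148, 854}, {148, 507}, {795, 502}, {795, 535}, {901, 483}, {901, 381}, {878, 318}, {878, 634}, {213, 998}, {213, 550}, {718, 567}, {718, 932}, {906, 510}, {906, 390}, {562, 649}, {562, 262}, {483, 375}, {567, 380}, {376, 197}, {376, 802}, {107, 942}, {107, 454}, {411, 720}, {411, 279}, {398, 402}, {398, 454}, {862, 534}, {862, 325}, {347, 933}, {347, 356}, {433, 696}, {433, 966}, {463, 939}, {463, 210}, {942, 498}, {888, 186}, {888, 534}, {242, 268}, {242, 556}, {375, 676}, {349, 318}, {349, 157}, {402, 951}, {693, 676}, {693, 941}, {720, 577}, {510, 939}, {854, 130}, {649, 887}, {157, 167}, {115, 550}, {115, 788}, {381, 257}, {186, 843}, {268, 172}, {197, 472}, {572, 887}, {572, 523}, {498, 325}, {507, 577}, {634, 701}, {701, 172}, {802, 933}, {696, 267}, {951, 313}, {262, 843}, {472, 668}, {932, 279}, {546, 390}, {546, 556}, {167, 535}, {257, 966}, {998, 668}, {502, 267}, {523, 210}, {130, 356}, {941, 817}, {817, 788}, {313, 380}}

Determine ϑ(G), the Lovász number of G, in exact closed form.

deg(567) = 2; N(567) = {718, 380}.
Vertex 381 has 2 neighbors: 901, 257.
deg(649) = 2; N(649) = {562, 887}.
deg(668) = 2; N(668) = {472, 998}.
G on 79 vertices is 2-regular; this is C_{79}, the 79-cycle.
spec(A) ≈ [2.0, 1.993678, 1.974751, 1.943339, 1.89964, 1.843932, 1.776565, 1.697967, 1.608633, 1.509129, 1.400084, 1.282187, 1.156184, 1.022871, 0.883091, 0.737728, 0.587701, 0.433958, 0.277471, 0.11923, -0.039764, -0.198508, -0.355996, -0.511233, -0.663239, -0.811051, -0.953735, -1.09039, -1.22015, -1.342197, -1.455758, -1.560115, -1.654608, -1.738641, -1.811681, -1.873267, -1.92301, -1.960595, -1.985784, -1.998419] (distinct, 6 d.p.).
With N=79: ϑ(G) = 79·(-(-1)*2*cos(pi/79))/(2−(-2*cos(pi/79))) = 79*cos(pi/79)/(cos(pi/79) + 1).
= 39.48438… (decimal).
Lovász sandwich 39 ≤ 79*cos(pi/79)/(cos(pi/79) + 1) ≤ 40: both strict.

79*cos(pi/79)/(cos(pi/79) + 1)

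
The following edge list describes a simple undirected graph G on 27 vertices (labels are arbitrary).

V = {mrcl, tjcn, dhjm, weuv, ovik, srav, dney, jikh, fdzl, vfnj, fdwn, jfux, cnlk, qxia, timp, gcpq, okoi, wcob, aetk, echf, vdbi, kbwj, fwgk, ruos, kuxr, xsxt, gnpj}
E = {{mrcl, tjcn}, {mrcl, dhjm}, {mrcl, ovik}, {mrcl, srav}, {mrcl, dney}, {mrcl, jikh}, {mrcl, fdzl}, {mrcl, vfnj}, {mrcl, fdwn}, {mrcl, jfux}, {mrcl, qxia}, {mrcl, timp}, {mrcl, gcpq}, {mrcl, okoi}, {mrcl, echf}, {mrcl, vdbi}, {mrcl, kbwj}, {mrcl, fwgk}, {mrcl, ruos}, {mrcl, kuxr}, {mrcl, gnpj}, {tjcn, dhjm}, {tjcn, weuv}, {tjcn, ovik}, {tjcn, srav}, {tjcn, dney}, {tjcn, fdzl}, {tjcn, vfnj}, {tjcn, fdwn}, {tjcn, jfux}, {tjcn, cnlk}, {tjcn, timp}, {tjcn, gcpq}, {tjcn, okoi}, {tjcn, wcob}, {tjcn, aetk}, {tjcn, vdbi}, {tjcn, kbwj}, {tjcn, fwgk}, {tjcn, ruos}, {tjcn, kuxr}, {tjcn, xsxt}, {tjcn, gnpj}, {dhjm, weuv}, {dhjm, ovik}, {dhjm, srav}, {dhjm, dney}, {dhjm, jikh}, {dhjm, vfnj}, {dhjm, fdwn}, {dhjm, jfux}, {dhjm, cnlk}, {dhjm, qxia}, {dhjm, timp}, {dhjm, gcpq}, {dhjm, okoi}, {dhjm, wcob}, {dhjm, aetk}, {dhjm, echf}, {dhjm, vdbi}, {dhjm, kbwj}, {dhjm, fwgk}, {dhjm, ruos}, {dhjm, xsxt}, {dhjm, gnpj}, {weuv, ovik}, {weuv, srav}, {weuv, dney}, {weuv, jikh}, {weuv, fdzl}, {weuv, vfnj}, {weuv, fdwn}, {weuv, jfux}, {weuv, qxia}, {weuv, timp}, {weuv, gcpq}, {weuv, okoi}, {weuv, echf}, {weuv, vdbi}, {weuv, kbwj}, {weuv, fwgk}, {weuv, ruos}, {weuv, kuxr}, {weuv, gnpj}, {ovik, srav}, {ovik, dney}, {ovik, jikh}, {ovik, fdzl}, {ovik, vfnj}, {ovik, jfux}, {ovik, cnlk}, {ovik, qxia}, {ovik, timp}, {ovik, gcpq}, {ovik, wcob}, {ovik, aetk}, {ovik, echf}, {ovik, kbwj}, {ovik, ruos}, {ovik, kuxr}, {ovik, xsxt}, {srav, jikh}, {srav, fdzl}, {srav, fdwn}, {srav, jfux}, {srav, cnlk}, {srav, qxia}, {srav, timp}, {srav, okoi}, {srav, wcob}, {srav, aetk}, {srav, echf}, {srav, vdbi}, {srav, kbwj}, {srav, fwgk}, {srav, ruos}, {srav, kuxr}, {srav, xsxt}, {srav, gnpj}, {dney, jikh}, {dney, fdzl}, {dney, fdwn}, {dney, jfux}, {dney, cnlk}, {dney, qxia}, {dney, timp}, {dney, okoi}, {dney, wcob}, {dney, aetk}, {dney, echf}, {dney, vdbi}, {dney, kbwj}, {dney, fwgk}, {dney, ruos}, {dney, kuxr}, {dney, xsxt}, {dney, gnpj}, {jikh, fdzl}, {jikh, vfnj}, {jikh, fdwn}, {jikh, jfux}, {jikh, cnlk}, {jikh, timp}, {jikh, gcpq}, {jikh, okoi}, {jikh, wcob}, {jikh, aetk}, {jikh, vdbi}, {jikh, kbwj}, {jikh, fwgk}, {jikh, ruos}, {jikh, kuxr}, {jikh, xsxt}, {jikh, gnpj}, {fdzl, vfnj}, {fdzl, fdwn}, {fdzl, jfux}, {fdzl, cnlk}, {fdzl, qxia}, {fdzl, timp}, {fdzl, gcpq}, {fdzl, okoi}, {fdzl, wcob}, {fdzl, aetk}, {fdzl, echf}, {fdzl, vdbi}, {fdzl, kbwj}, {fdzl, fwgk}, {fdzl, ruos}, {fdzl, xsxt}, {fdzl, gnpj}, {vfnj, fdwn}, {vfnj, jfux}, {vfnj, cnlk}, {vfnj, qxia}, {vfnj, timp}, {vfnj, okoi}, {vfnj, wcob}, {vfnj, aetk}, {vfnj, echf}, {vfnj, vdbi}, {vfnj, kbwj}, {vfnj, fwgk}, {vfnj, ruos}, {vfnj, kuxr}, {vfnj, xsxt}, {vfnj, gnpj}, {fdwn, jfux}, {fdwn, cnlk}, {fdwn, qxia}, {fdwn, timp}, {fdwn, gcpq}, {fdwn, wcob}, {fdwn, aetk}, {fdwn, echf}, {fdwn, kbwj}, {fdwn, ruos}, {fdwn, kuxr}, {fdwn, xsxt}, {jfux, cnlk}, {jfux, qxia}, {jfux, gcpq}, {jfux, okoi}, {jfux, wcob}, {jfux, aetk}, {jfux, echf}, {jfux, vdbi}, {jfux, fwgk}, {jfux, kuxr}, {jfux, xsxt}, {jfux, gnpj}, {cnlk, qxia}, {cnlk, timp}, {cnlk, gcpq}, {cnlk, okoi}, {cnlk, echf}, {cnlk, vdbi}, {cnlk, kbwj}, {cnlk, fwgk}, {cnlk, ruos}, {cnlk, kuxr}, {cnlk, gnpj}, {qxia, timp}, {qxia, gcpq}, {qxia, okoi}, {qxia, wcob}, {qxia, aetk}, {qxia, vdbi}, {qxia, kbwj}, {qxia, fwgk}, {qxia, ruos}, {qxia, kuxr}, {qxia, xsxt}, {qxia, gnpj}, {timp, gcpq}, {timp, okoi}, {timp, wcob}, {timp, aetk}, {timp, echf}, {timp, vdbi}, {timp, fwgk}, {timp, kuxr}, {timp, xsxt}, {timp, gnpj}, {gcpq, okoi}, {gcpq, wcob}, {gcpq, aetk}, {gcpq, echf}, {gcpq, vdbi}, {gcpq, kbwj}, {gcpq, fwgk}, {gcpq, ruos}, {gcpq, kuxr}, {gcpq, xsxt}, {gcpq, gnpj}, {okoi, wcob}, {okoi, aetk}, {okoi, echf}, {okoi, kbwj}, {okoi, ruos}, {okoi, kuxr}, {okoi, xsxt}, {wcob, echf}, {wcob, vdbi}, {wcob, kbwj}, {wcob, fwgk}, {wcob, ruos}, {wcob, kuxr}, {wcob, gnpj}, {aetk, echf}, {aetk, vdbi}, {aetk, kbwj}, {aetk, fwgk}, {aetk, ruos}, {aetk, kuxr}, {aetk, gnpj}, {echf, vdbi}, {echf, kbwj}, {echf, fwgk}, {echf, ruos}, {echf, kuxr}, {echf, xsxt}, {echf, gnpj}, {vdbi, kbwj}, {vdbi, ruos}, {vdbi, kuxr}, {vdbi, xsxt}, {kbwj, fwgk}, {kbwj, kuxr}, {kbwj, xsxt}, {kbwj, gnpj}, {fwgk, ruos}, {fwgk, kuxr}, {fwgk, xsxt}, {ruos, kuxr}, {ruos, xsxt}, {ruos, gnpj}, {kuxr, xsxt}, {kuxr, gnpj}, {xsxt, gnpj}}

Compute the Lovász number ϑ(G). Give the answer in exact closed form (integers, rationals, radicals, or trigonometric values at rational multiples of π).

Vertex ruos has 23 neighbors: mrcl, tjcn, dhjm, weuv, ovik, srav, dney, jikh, fdzl, vfnj, fdwn, cnlk, qxia, gcpq, okoi, wcob, aetk, echf, vdbi, fwgk, kuxr, xsxt, gnpj.
N(srav) = {mrcl, tjcn, dhjm, weuv, ovik, jikh, fdzl, fdwn, jfux, cnlk, qxia, timp, okoi, wcob, aetk, echf, vdbi, kbwj, fwgk, ruos, kuxr, xsxt, gnpj}, |N(srav)| = 23.
N(fdwn) = {mrcl, tjcn, dhjm, weuv, srav, dney, jikh, fdzl, vfnj, jfux, cnlk, qxia, timp, gcpq, wcob, aetk, echf, kbwj, ruos, kuxr, xsxt}, |N(fdwn)| = 21.
Vertex fdzl has 24 neighbors: mrcl, tjcn, weuv, ovik, srav, dney, jikh, vfnj, fdwn, jfux, cnlk, qxia, timp, gcpq, okoi, wcob, aetk, echf, vdbi, kbwj, fwgk, ruos, xsxt, gnpj.
K_{6,6,4,4,4,3} (perfect); ϑ(G) = α(G) = max{6,6,4,4,4,3} = 6.
Numerically 6.0000000.
α=6, χ(Ḡ)=6; ϑ=6 lies between (collapsed).

6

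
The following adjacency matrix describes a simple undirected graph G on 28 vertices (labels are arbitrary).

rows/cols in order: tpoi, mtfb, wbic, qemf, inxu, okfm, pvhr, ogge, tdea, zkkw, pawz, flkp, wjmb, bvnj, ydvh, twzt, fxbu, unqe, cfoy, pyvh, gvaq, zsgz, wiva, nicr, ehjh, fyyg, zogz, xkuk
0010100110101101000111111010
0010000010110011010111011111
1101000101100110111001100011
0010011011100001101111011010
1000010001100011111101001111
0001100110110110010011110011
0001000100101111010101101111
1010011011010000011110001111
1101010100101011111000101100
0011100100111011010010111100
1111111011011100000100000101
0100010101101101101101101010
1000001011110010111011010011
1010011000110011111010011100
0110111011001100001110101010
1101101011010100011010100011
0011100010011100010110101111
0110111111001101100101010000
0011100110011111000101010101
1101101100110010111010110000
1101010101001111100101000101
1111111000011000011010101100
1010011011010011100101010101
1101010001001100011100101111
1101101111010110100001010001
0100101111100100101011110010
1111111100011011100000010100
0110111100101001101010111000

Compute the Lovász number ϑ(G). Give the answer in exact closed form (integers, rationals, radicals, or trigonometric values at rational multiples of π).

7

N(pyvh) = {tpoi, mtfb, qemf, inxu, pvhr, ogge, pawz, flkp, ydvh, fxbu, unqe, cfoy, gvaq, wiva, nicr}, |N(pyvh)| = 15.
Vertex tpoi has 15 neighbors: wbic, inxu, ogge, tdea, pawz, wjmb, bvnj, twzt, pyvh, gvaq, zsgz, wiva, nicr, ehjh, zogz.
N(okfm) = {qemf, inxu, ogge, tdea, pawz, flkp, bvnj, ydvh, unqe, gvaq, zsgz, wiva, nicr, zogz, xkuk}, |N(okfm)| = 15.
deg(pawz) = 15; N(pawz) = {tpoi, mtfb, wbic, qemf, inxu, okfm, pvhr, tdea, zkkw, flkp, wjmb, bvnj, pyvh, fyyg, xkuk}.
Every vertex has degree 15 (N=28); this is K(8,2), the Kneser graph.
A has 3 distinct eigenvalues ≈ [15.0, 1.0, -5.0].
λ_max=15, λ_min=-5; ϑ = −28·λ_min/(λ_max−λ_min) = 7.
≈ 7.00000000 (to 8 d.p.).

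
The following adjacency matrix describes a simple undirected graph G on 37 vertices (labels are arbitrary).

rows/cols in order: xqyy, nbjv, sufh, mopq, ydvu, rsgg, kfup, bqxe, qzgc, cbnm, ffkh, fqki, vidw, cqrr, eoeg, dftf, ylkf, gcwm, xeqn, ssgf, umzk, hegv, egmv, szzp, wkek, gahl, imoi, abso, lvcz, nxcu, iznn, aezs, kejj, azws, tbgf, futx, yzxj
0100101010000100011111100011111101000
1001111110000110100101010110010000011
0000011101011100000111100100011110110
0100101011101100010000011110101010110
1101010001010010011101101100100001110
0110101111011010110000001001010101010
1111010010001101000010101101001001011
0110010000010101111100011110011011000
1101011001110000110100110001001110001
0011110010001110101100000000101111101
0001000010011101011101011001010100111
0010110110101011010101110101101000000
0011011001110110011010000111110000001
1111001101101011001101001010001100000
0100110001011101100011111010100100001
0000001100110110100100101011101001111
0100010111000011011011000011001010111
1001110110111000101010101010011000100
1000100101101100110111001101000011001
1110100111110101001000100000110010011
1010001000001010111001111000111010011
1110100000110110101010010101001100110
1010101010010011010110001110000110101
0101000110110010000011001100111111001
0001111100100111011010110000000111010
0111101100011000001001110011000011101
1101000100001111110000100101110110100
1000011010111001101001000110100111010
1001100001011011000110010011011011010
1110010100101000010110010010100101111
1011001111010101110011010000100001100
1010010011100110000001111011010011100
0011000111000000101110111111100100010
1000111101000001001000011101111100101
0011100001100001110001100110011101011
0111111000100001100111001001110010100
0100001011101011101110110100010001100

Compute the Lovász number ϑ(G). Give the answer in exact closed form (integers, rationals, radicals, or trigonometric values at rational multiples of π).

N(vidw) = {sufh, mopq, rsgg, kfup, cbnm, ffkh, fqki, cqrr, eoeg, gcwm, xeqn, umzk, gahl, imoi, abso, lvcz, nxcu, yzxj}, |N(vidw)| = 18.
N(cbnm) = {sufh, mopq, ydvu, rsgg, qzgc, vidw, cqrr, eoeg, ylkf, xeqn, ssgf, lvcz, iznn, aezs, kejj, azws, tbgf, yzxj}, |N(cbnm)| = 18.
N(eoeg) = {nbjv, ydvu, rsgg, cbnm, fqki, vidw, cqrr, dftf, ylkf, umzk, hegv, egmv, szzp, wkek, imoi, lvcz, aezs, yzxj}, |N(eoeg)| = 18.
N(yzxj) = {nbjv, kfup, qzgc, cbnm, ffkh, vidw, eoeg, dftf, ylkf, xeqn, ssgf, umzk, egmv, szzp, gahl, nxcu, azws, tbgf}, |N(yzxj)| = 18.
G on 37 vertices is 18-regular; Paley(37): SR with (k,λ,μ)=(18,8,9).
Distinct eigenvalues (to 6 d.p.): [18.0, 2.541381, -3.541381].
Lovász: ϑ = −37(-sqrt(37)/2 - 1/2)/(18+-(-sqrt(37)/2 - 1/2)) = sqrt(37).
≈ 6.0828 (to 4 d.p.).

sqrt(37)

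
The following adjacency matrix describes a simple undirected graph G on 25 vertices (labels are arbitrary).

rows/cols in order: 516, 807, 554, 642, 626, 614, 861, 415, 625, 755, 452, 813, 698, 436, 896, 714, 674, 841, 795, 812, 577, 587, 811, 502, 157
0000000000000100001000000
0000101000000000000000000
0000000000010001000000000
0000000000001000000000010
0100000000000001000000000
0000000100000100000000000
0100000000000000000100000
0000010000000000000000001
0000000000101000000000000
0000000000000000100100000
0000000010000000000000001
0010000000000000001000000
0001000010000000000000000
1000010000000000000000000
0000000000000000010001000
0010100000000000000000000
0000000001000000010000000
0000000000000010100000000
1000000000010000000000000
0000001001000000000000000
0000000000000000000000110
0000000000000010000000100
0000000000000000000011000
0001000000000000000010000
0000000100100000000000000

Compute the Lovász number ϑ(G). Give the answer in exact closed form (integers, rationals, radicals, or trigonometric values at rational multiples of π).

25*cos(pi/25)/(cos(pi/25) + 1)

N(714) = {554, 626}, |N(714)| = 2.
N(452) = {625, 157}, |N(452)| = 2.
deg(436) = 2; N(436) = {516, 614}.
Vertex 516 has 2 neighbors: 436, 795.
Regular of degree 2 on 25 vertices: the odd cycle C_{25}.
The 13 distinct eigenvalues: [2.0, 1.937, 1.753, 1.458, 1.072, 0.618, 0.126, -0.375, -0.852, -1.275, -1.618, -1.86, -1.984].
Lovász (edge-transitive): ϑ = −25·(-2*cos(pi/25))/((2)−(-2*cos(pi/25))) = 25*cos(pi/25)/(cos(pi/25) + 1).
ϑ(G) ≈ 12.45052.
Sandwich: α(G)=12 ≤ ϑ(G)=25*cos(pi/25)/(cos(pi/25) + 1) ≤ χ(Ḡ)=13 (both strict).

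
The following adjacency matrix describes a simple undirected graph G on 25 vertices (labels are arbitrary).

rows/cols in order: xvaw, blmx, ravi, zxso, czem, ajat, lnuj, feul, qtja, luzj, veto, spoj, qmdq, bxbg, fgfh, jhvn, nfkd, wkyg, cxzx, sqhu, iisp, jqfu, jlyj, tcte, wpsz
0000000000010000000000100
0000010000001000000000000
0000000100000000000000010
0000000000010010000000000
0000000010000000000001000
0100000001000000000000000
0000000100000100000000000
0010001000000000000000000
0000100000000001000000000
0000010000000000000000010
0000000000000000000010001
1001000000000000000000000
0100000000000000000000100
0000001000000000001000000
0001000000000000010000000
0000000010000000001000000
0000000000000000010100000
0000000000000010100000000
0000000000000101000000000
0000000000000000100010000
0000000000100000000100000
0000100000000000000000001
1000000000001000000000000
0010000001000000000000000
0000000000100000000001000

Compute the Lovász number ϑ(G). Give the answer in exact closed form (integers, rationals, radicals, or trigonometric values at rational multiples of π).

25*cos(pi/25)/(cos(pi/25) + 1)

N(zxso) = {spoj, fgfh}, |N(zxso)| = 2.
deg(ravi) = 2; N(ravi) = {feul, tcte}.
Vertex cxzx has 2 neighbors: bxbg, jhvn.
N(ajat) = {blmx, luzj}, |N(ajat)| = 2.
deg(v) = 2 for all v (|V|=25); a single 25-cycle (edge-transitive).
A has 13 distinct eigenvalues ≈ [2.0, 1.937166, 1.752613, 1.457937, 1.071654, 0.618034, 0.125581, -0.374763, -0.851559, -1.274848, -1.618034, -1.859553, -1.984229].
ϑ = −N·λ_min/(λ_max−λ_min) = −25·(-2*cos(pi/25))/(2−(-2*cos(pi/25))) = 25*cos(pi/25)/(cos(pi/25) + 1).
ϑ(G) ≈ 12.45052.
Lovász sandwich 12 ≤ 25*cos(pi/25)/(cos(pi/25) + 1) ≤ 13: both strict.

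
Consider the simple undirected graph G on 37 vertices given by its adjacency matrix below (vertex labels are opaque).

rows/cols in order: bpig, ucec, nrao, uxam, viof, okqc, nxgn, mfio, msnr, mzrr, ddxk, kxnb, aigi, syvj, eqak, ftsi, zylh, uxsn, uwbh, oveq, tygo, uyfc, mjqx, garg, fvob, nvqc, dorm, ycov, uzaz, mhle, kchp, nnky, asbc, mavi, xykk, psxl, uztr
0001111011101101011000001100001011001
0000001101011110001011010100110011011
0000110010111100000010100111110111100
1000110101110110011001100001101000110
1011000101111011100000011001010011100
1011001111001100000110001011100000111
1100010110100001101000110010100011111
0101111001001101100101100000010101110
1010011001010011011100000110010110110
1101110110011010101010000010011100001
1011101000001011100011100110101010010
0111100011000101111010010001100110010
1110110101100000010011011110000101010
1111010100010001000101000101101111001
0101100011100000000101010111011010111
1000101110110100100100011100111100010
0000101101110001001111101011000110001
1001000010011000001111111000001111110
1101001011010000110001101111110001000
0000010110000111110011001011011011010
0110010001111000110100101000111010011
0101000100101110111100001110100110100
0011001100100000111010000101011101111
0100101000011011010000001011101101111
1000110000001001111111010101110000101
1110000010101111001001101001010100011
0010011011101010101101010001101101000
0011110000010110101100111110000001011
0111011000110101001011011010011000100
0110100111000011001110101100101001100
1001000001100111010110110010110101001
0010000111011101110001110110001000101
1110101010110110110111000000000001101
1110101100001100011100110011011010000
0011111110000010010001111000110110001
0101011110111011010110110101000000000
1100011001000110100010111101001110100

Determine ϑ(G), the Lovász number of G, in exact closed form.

sqrt(37)

Vertex ddxk has 18 neighbors: bpig, nrao, uxam, viof, nxgn, aigi, eqak, ftsi, zylh, tygo, uyfc, mjqx, nvqc, dorm, uzaz, kchp, asbc, psxl.
deg(mzrr) = 18; N(mzrr) = {bpig, ucec, uxam, viof, okqc, mfio, msnr, kxnb, aigi, eqak, zylh, uwbh, tygo, dorm, mhle, kchp, nnky, uztr}.
deg(garg) = 18; N(garg) = {ucec, viof, nxgn, kxnb, aigi, eqak, ftsi, uxsn, fvob, dorm, ycov, uzaz, kchp, nnky, mavi, xykk, psxl, uztr}.
deg(kxnb) = 18; N(kxnb) = {ucec, nrao, uxam, viof, msnr, mzrr, syvj, ftsi, zylh, uxsn, uwbh, tygo, garg, ycov, uzaz, nnky, asbc, psxl}.
37-vertex 18-regular graph: Paley(37): SR with (k,λ,μ)=(18,8,9).
spec(A) ≈ [18.0, 2.541, -3.541] (distinct, 3 d.p.).
Lovász (edge-transitive): ϑ = −37·(-sqrt(37)/2 - 1/2)/((18)−(-sqrt(37)/2 - 1/2)) = sqrt(37).
≈ 6.082763 (to 6 d.p.).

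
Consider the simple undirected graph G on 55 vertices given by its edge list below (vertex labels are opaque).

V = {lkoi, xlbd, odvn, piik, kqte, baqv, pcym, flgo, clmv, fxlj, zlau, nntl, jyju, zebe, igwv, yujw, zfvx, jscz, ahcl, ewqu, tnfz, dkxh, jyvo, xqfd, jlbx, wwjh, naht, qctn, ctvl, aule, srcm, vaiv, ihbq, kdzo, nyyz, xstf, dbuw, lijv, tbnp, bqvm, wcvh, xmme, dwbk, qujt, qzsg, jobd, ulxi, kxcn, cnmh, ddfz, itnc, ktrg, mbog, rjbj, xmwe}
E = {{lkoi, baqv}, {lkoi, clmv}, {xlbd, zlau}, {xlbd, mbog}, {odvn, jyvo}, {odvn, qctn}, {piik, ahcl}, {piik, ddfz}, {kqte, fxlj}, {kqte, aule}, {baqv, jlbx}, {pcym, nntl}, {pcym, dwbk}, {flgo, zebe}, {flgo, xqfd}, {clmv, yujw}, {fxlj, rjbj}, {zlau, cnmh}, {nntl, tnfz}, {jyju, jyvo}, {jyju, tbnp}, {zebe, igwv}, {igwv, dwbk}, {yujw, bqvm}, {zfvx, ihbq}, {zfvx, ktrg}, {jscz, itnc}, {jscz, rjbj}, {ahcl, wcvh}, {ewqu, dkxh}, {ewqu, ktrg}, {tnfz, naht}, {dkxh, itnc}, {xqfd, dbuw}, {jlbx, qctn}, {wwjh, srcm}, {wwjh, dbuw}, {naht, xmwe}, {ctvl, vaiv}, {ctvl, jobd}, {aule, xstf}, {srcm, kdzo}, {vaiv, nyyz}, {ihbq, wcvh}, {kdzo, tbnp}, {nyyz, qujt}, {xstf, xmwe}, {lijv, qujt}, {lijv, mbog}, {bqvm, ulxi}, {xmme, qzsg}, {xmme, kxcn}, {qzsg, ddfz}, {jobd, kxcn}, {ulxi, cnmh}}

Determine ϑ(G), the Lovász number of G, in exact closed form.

55*cos(pi/55)/(cos(pi/55) + 1)

deg(qujt) = 2; N(qujt) = {nyyz, lijv}.
deg(vaiv) = 2; N(vaiv) = {ctvl, nyyz}.
deg(zlau) = 2; N(zlau) = {xlbd, cnmh}.
Vertex jyvo has 2 neighbors: odvn, jyju.
55-vertex 2-regular graph: connected 2-regular on 55 ⇒ C_{55}.
Distinct eigenvalues (to 6 d.p.): [2.0, 1.986963, 1.948024, 1.883689, 1.794797, 1.682507, 1.548283, 1.393875, 1.221296, 1.032795, 0.83083, 0.618034, 0.397181, 0.17115, -0.057112, -0.28463, -0.508437, -0.725615, -0.933335, -1.128886, -1.309721, -1.473482, -1.618034, -1.741492, -1.842247, -1.918986, -1.970708, -1.996738].
ϑ = −N·λ_min/(λ_max−λ_min) = −55·(-2*cos(pi/55))/(2−(-2*cos(pi/55))) = 55*cos(pi/55)/(cos(pi/55) + 1).
≈ 27.4776 (to 4 d.p.).
α=27, χ(Ḡ)=28; ϑ=55*cos(pi/55)/(cos(pi/55) + 1) lies between (both strict).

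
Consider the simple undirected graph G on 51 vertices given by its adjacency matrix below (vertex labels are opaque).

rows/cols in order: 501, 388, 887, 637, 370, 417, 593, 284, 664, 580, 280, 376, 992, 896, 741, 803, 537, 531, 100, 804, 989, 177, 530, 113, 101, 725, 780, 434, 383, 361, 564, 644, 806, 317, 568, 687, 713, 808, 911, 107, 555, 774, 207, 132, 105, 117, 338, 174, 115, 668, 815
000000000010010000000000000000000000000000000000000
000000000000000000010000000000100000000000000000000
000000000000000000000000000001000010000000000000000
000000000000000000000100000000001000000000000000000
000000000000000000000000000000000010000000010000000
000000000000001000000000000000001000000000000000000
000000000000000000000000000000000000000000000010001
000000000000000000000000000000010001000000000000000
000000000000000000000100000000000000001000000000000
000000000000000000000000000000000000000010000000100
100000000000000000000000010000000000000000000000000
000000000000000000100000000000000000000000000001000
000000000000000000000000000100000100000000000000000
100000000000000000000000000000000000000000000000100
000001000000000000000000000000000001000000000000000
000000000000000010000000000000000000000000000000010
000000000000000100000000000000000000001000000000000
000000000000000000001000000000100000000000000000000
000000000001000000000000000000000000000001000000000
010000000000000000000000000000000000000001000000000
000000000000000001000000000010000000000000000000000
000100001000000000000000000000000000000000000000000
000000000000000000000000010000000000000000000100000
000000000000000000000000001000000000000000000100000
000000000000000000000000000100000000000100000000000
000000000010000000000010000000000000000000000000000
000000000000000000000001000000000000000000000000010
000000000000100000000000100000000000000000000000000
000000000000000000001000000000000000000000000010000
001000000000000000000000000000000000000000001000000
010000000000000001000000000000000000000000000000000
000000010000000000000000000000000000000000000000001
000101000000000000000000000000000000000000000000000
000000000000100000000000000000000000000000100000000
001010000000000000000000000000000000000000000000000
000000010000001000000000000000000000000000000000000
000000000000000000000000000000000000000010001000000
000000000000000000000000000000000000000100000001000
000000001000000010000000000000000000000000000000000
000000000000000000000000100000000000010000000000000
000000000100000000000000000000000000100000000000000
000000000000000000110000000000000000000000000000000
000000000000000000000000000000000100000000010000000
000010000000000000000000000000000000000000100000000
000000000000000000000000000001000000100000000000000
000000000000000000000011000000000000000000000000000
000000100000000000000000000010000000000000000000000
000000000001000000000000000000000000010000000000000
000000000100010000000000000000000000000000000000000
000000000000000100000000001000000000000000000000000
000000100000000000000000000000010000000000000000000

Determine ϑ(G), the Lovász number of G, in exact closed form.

deg(568) = 2; N(568) = {887, 370}.
deg(361) = 2; N(361) = {887, 105}.
deg(100) = 2; N(100) = {376, 774}.
Vertex 177 has 2 neighbors: 637, 664.
51-vertex 2-regular graph: this is C_{51}, the 51-cycle.
The 26 distinct eigenvalues: [2.0, 1.9848, 1.9396, 1.8649, 1.762, 1.6324, 1.478, 1.3012, 1.1047, 0.8915, 0.6647, 0.4279, 0.1845, -0.0616, -0.3068, -0.5473, -0.7796, -1.0, -1.2053, -1.3923, -1.5582, -1.7004, -1.8169, -1.9059, -1.9659, -1.9962].
Lovász (edge-transitive): ϑ = −51·(-2*cos(pi/51))/((2)−(-2*cos(pi/51))) = 51*cos(pi/51)/(cos(pi/51) + 1).
Numerically 25.475794.
α=25, χ(Ḡ)=26; ϑ=51*cos(pi/51)/(cos(pi/51) + 1) lies between (both strict).

51*cos(pi/51)/(cos(pi/51) + 1)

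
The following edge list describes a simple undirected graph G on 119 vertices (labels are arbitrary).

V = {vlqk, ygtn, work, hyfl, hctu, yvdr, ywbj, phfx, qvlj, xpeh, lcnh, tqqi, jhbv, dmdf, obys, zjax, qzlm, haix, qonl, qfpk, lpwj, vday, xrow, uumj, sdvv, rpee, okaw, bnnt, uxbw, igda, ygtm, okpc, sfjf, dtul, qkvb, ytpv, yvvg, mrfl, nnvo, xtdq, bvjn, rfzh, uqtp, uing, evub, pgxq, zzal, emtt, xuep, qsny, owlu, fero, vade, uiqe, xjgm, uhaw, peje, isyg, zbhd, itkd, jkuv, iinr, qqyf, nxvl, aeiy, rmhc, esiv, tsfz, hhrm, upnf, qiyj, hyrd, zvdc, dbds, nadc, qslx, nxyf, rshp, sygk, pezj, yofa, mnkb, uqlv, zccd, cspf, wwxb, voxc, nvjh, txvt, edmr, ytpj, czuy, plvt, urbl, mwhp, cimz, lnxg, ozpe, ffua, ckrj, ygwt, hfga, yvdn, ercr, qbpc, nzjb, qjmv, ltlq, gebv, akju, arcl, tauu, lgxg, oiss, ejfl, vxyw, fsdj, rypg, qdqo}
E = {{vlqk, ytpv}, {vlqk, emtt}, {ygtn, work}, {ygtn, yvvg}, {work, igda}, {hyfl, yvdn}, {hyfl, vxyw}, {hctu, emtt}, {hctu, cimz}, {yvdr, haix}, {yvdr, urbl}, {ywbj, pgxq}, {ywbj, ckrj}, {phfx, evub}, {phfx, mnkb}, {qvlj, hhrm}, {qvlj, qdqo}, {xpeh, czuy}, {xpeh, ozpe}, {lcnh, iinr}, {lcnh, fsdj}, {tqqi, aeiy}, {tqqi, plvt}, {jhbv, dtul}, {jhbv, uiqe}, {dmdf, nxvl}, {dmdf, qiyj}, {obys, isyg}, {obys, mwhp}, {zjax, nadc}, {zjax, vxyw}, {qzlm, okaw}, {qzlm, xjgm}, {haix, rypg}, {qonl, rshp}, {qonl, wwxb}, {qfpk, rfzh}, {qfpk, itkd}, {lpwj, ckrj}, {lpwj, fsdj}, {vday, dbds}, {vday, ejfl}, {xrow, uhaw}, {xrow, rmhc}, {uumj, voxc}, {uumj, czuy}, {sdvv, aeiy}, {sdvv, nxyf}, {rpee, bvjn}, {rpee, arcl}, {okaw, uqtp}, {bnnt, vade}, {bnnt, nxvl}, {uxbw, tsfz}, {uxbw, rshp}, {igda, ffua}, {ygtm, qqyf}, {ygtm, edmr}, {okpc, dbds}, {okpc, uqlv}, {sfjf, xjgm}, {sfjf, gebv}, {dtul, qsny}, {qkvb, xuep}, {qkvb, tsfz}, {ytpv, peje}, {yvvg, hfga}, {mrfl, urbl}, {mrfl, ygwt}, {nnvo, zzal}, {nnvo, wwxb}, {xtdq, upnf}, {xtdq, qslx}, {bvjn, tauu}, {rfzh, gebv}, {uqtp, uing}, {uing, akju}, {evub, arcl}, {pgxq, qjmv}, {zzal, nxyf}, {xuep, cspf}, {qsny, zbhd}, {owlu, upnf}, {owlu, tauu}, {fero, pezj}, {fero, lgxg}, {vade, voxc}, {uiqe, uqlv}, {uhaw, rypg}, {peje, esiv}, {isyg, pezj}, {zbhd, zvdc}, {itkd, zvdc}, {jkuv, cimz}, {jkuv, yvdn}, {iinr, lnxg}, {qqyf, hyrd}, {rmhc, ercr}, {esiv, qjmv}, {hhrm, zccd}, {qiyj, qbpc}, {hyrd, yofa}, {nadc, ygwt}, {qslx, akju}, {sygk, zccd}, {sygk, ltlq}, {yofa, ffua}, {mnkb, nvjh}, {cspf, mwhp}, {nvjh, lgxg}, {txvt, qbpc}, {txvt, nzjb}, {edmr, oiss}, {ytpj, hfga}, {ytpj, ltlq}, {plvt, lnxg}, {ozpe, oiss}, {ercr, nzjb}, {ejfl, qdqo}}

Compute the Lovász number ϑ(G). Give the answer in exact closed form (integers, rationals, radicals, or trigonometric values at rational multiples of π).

119*cos(pi/119)/(cos(pi/119) + 1)

Vertex igda has 2 neighbors: work, ffua.
deg(tsfz) = 2; N(tsfz) = {uxbw, qkvb}.
N(fero) = {pezj, lgxg}, |N(fero)| = 2.
deg(owlu) = 2; N(owlu) = {upnf, tauu}.
deg(v) = 2 for all v (|V|=119); a single 119-cycle (edge-transitive).
The 60 distinct eigenvalues: [2.0, 1.9972, 1.9889, 1.975, 1.9556, 1.9307, 1.9005, 1.8649, 1.8242, 1.7784, 1.7276, 1.672, 1.6118, 1.5471, 1.478, 1.4048, 1.3278, 1.247, 1.1627, 1.0752, 0.9847, 0.8915, 0.7957, 0.6978, 0.5979, 0.4964, 0.3934, 0.2894, 0.1845, 0.0792, -0.0264, -0.1319, -0.237, -0.3415, -0.445, -0.5473, -0.6481, -0.747, -0.8439, -0.9384, -1.0303, -1.1194, -1.2053, -1.2878, -1.3668, -1.4419, -1.5131, -1.58, -1.6425, -1.7004, -1.7536, -1.8019, -1.8452, -1.8834, -1.9163, -1.9438, -1.9659, -1.9826, -1.9937, -1.9993].
−119·(-2*cos(pi/119)) / ((2)−(-2*cos(pi/119))) = 119*cos(pi/119)/(cos(pi/119) + 1) = ϑ(G).
= 59.48963156… (decimal).
Check 59 ≤ 119*cos(pi/119)/(cos(pi/119) + 1) ≤ 60: both strict.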